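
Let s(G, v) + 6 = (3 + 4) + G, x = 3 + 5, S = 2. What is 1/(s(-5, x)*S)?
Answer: -1/8 ≈ -0.12500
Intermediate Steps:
x = 8
s(G, v) = 1 + G (s(G, v) = -6 + ((3 + 4) + G) = -6 + (7 + G) = 1 + G)
1/(s(-5, x)*S) = 1/((1 - 5)*2) = 1/(-4*2) = 1/(-8) = -1/8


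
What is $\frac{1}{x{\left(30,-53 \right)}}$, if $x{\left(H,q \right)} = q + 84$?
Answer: $\frac{1}{31} \approx 0.032258$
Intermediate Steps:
$x{\left(H,q \right)} = 84 + q$
$\frac{1}{x{\left(30,-53 \right)}} = \frac{1}{84 - 53} = \frac{1}{31}$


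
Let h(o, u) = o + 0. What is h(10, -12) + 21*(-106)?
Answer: -2216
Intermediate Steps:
h(o, u) = o
h(10, -12) + 21*(-106) = 10 + 21*(-106) = 10 - 2226 = -2216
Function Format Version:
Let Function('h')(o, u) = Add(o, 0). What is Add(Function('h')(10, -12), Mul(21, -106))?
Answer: -2216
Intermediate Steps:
Function('h')(o, u) = o
Add(Function('h')(10, -12), Mul(21, -106)) = Add(10, Mul(21, -106)) = Add(10, -2226) = -2216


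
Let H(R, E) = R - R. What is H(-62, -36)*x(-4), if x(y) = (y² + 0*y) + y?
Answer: 0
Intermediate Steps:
H(R, E) = 0
x(y) = y + y² (x(y) = (y² + 0) + y = y² + y = y + y²)
H(-62, -36)*x(-4) = 0*(-4*(1 - 4)) = 0*(-4*(-3)) = 0*12 = 0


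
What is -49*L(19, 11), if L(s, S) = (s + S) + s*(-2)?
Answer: 392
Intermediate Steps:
L(s, S) = S - s (L(s, S) = (S + s) - 2*s = S - s)
-49*L(19, 11) = -49*(11 - 1*19) = -49*(11 - 19) = -49*(-8) = 392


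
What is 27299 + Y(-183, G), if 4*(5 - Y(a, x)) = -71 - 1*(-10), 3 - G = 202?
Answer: 109277/4 ≈ 27319.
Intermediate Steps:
G = -199 (G = 3 - 1*202 = 3 - 202 = -199)
Y(a, x) = 81/4 (Y(a, x) = 5 - (-71 - 1*(-10))/4 = 5 - (-71 + 10)/4 = 5 - ¼*(-61) = 5 + 61/4 = 81/4)
27299 + Y(-183, G) = 27299 + 81/4 = 109277/4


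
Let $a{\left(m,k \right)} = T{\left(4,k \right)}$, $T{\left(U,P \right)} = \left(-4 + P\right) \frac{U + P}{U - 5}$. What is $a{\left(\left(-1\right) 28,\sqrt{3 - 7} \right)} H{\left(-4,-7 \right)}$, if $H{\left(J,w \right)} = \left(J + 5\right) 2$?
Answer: $40$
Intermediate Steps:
$H{\left(J,w \right)} = 10 + 2 J$ ($H{\left(J,w \right)} = \left(5 + J\right) 2 = 10 + 2 J$)
$T{\left(U,P \right)} = \frac{\left(-4 + P\right) \left(P + U\right)}{-5 + U}$ ($T{\left(U,P \right)} = \left(-4 + P\right) \frac{P + U}{-5 + U} = \frac{\left(-4 + P\right) \left(P + U\right)}{-5 + U}$)
$a{\left(m,k \right)} = 16 - k^{2}$ ($a{\left(m,k \right)} = \frac{k^{2} - 4 k - 16 + k 4}{-5 + 4} = \frac{k^{2} - 4 k - 16 + 4 k}{-1} = - (-16 + k^{2}) = 16 - k^{2}$)
$a{\left(\left(-1\right) 28,\sqrt{3 - 7} \right)} H{\left(-4,-7 \right)} = \left(16 - \left(\sqrt{3 - 7}\right)^{2}\right) \left(10 + 2 \left(-4\right)\right) = \left(16 - \left(\sqrt{-4}\right)^{2}\right) \left(10 - 8\right) = \left(16 - \left(2 i\right)^{2}\right) 2 = \left(16 - -4\right) 2 = \left(16 + 4\right) 2 = 20 \cdot 2 = 40$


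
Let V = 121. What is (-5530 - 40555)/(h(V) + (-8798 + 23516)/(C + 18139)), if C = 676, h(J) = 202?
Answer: -867089275/3815348 ≈ -227.26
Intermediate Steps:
(-5530 - 40555)/(h(V) + (-8798 + 23516)/(C + 18139)) = (-5530 - 40555)/(202 + (-8798 + 23516)/(676 + 18139)) = -46085/(202 + 14718/18815) = -46085/3815348/18815 = -46085*18815/3815348 = -867089275/3815348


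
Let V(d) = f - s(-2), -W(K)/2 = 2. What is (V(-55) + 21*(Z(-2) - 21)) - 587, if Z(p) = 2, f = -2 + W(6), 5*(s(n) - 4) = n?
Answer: -4978/5 ≈ -995.60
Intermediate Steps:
W(K) = -4 (W(K) = -2*2 = -4)
s(n) = 4 + n/5
f = -6 (f = -2 - 4 = -6)
V(d) = -48/5 (V(d) = -6 - (4 + (⅕)*(-2)) = -6 - (4 - ⅖) = -6 - 1*18/5 = -6 - 18/5 = -48/5)
(V(-55) + 21*(Z(-2) - 21)) - 587 = (-48/5 + 21*(2 - 21)) - 587 = (-48/5 + 21*(-19)) - 587 = (-48/5 - 399) - 587 = -2043/5 - 587 = -4978/5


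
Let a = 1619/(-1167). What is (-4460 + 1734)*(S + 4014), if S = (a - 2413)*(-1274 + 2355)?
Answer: 8290121612152/1167 ≈ 7.1038e+9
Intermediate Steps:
a = -1619/1167 (a = 1619*(-1/1167) = -1619/1167 ≈ -1.3873)
S = -3045814790/1167 (S = (-1619/1167 - 2413)*(-1274 + 2355) = -2817590/1167*1081 = -3045814790/1167 ≈ -2.6100e+6)
(-4460 + 1734)*(S + 4014) = (-4460 + 1734)*(-3045814790/1167 + 4014) = -2726*(-3041130452/1167) = 8290121612152/1167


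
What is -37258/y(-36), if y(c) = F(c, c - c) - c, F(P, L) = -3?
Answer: -37258/33 ≈ -1129.0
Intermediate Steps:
y(c) = -3 - c
-37258/y(-36) = -37258/(-3 - 1*(-36)) = -37258/(-3 + 36) = -37258/33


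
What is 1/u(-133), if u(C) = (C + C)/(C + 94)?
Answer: 39/266 ≈ 0.14662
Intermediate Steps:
u(C) = 2*C/(94 + C) (u(C) = (2*C)/(94 + C) = 2*C/(94 + C))
1/u(-133) = 1/(2*(-133)/(94 - 133)) = 1/(2*(-133)/(-39)) = 1/(2*(-133)*(-1/39)) = 1/(266/39) = 39/266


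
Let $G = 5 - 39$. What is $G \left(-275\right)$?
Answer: $9350$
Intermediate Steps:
$G = -34$ ($G = 5 - 39 = -34$)
$G \left(-275\right) = \left(-34\right) \left(-275\right) = 9350$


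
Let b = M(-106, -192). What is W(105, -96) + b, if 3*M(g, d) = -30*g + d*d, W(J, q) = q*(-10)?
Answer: 14308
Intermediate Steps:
W(J, q) = -10*q
M(g, d) = -10*g + d²/3 (M(g, d) = (-30*g + d*d)/3 = (-30*g + d²)/3 = (d² - 30*g)/3 = -10*g + d²/3)
b = 13348 (b = -10*(-106) + (⅓)*(-192)² = 1060 + (⅓)*36864 = 1060 + 12288 = 13348)
W(105, -96) + b = -10*(-96) + 13348 = 960 + 13348 = 14308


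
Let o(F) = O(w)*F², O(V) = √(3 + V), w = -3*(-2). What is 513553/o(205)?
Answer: 513553/126075 ≈ 4.0734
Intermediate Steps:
w = 6
o(F) = 3*F² (o(F) = √(3 + 6)*F² = √9*F² = 3*F²)
513553/o(205) = 513553/((3*205²)) = 513553/((3*42025)) = 513553/126075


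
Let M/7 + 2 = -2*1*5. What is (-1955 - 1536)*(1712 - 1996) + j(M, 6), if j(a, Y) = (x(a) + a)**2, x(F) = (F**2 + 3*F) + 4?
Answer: 46203620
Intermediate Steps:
x(F) = 4 + F**2 + 3*F
M = -84 (M = -14 + 7*(-2*1*5) = -14 + 7*(-2*5) = -14 + 7*(-10) = -14 - 70 = -84)
j(a, Y) = (4 + a**2 + 4*a)**2 (j(a, Y) = ((4 + a**2 + 3*a) + a)**2 = (4 + a**2 + 4*a)**2)
(-1955 - 1536)*(1712 - 1996) + j(M, 6) = (-1955 - 1536)*(1712 - 1996) + (4 + (-84)**2 + 4*(-84))**2 = -3491*(-284) + (4 + 7056 - 336)**2 = 991444 + 6724**2 = 991444 + 45212176 = 46203620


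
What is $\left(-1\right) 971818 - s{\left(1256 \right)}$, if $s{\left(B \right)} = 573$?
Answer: $-972391$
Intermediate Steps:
$\left(-1\right) 971818 - s{\left(1256 \right)} = \left(-1\right) 971818 - 573 = -971818 - 573 = -972391$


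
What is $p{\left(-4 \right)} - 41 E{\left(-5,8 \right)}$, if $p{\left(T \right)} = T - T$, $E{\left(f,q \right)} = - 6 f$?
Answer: $-1230$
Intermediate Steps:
$E{\left(f,q \right)} = - 6 f$
$p{\left(T \right)} = 0$
$p{\left(-4 \right)} - 41 E{\left(-5,8 \right)} = 0 - 41 \left(\left(-6\right) \left(-5\right)\right) = 0 - 1230 = -1230$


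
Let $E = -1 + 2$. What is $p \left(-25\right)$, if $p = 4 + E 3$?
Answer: $-175$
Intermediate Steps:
$E = 1$
$p = 7$ ($p = 4 + 1 \cdot 3 = 4 + 3 = 7$)
$p \left(-25\right) = 7 \left(-25\right) = -175$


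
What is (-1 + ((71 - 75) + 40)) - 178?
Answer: -143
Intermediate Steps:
(-1 + ((71 - 75) + 40)) - 178 = (-1 + (-4 + 40)) - 178 = (-1 + 36) - 178 = 35 - 178 = -143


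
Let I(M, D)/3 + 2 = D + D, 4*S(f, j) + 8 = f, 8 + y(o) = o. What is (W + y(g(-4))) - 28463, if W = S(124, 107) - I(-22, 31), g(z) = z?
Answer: -28626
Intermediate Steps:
y(o) = -8 + o
S(f, j) = -2 + f/4
I(M, D) = -6 + 6*D (I(M, D) = -6 + 3*(D + D) = -6 + 3*(2*D) = -6 + 6*D)
W = -151 (W = (-2 + (1/4)*124) - (-6 + 6*31) = (-2 + 31) - (-6 + 186) = 29 - 1*180 = 29 - 180 = -151)
(W + y(g(-4))) - 28463 = (-151 + (-8 - 4)) - 28463 = (-151 - 12) - 28463 = -163 - 28463 = -28626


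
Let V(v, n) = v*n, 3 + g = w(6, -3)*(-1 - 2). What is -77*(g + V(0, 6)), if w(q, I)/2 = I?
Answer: -1155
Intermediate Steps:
w(q, I) = 2*I
g = 15 (g = -3 + (2*(-3))*(-1 - 2) = -3 - 6*(-3) = -3 + 18 = 15)
V(v, n) = n*v
-77*(g + V(0, 6)) = -77*(15 + 6*0) = -77*(15 + 0) = -77*15 = -1155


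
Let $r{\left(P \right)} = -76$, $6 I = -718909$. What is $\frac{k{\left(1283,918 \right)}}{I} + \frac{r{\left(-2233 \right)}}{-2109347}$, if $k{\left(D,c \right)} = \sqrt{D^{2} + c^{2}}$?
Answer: $\frac{76}{2109347} - \frac{6 \sqrt{2488813}}{718909} \approx -0.013131$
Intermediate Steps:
$I = - \frac{718909}{6}$ ($I = \frac{1}{6} \left(-718909\right) = - \frac{718909}{6} \approx -1.1982 \cdot 10^{5}$)
$\frac{k{\left(1283,918 \right)}}{I} + \frac{r{\left(-2233 \right)}}{-2109347} = \frac{\sqrt{1283^{2} + 918^{2}}}{- \frac{718909}{6}} - \frac{76}{-2109347} = \sqrt{1646089 + 842724} \left(- \frac{6}{718909}\right) - - \frac{76}{2109347} = \sqrt{2488813} \left(- \frac{6}{718909}\right) + \frac{76}{2109347} = - \frac{6 \sqrt{2488813}}{718909} + \frac{76}{2109347} = \frac{76}{2109347} - \frac{6 \sqrt{2488813}}{718909}$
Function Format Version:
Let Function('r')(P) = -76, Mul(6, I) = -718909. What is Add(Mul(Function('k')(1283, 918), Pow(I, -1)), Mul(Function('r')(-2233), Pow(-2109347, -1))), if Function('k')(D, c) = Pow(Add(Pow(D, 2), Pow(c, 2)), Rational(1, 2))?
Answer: Add(Rational(76, 2109347), Mul(Rational(-6, 718909), Pow(2488813, Rational(1, 2)))) ≈ -0.013131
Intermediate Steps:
I = Rational(-718909, 6) (I = Mul(Rational(1, 6), -718909) = Rational(-718909, 6) ≈ -1.1982e+5)
Add(Mul(Function('k')(1283, 918), Pow(I, -1)), Mul(Function('r')(-2233), Pow(-2109347, -1))) = Add(Mul(Pow(Add(Pow(1283, 2), Pow(918, 2)), Rational(1, 2)), Pow(Rational(-718909, 6), -1)), Mul(-76, Pow(-2109347, -1))) = Add(Mul(Pow(Add(1646089, 842724), Rational(1, 2)), Rational(-6, 718909)), Mul(-76, Rational(-1, 2109347))) = Add(Mul(Pow(2488813, Rational(1, 2)), Rational(-6, 718909)), Rational(76, 2109347)) = Add(Mul(Rational(-6, 718909), Pow(2488813, Rational(1, 2))), Rational(76, 2109347)) = Add(Rational(76, 2109347), Mul(Rational(-6, 718909), Pow(2488813, Rational(1, 2))))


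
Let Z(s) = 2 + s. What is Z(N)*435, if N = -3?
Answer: -435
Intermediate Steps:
Z(N)*435 = (2 - 3)*435 = -1*435 = -435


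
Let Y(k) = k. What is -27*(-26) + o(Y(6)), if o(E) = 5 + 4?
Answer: 711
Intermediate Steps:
o(E) = 9
-27*(-26) + o(Y(6)) = -27*(-26) + 9 = 702 + 9 = 711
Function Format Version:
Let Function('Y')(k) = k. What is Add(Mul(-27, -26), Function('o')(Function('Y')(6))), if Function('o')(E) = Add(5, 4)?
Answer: 711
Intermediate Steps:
Function('o')(E) = 9
Add(Mul(-27, -26), Function('o')(Function('Y')(6))) = Add(Mul(-27, -26), 9) = Add(702, 9) = 711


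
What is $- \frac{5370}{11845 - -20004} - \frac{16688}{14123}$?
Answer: $- \frac{607336622}{449803427} \approx -1.3502$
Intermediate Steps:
$- \frac{5370}{11845 - -20004} - \frac{16688}{14123} = - \frac{5370}{11845 + 20004} - \frac{16688}{14123} = - \frac{5370}{31849} - \frac{16688}{14123} = - \frac{607336622}{449803427}$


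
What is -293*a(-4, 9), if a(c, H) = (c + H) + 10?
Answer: -4395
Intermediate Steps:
a(c, H) = 10 + H + c (a(c, H) = (H + c) + 10 = 10 + H + c)
-293*a(-4, 9) = -293*(10 + 9 - 4) = -293*15 = -4395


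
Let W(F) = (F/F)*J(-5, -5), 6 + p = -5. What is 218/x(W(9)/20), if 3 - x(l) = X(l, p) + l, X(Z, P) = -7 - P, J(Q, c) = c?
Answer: -872/3 ≈ -290.67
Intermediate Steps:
p = -11 (p = -6 - 5 = -11)
W(F) = -5 (W(F) = (F/F)*(-5) = 1*(-5) = -5)
x(l) = -1 - l (x(l) = 3 - ((-7 - 1*(-11)) + l) = 3 - ((-7 + 11) + l) = 3 - (4 + l) = 3 + (-4 - l) = -1 - l)
218/x(W(9)/20) = 218/(-1 - (-5)/20) = 218/(-1 - 1*(-1/4)) = 218/(-1 + 1/4) = 218/(-3/4) = 218*(-4/3) = -872/3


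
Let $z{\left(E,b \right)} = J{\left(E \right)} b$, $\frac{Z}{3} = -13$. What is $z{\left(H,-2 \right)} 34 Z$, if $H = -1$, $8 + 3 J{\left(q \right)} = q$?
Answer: $-7956$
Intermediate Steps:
$Z = -39$ ($Z = 3 \left(-13\right) = -39$)
$J{\left(q \right)} = - \frac{8}{3} + \frac{q}{3}$
$z{\left(E,b \right)} = b \left(- \frac{8}{3} + \frac{E}{3}\right)$ ($z{\left(E,b \right)} = \left(- \frac{8}{3} + \frac{E}{3}\right) b = b \left(- \frac{8}{3} + \frac{E}{3}\right)$)
$z{\left(H,-2 \right)} 34 Z = \frac{1}{3} \left(-2\right) \left(-8 - 1\right) 34 \left(-39\right) = \frac{1}{3} \left(-2\right) \left(-9\right) 34 \left(-39\right) = 6 \cdot 34 \left(-39\right) = 204 \left(-39\right) = -7956$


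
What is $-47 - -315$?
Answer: $268$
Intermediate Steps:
$-47 - -315 = -47 + 315 = 268$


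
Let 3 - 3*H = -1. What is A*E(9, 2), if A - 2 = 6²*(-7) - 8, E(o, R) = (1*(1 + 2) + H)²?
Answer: -14534/3 ≈ -4844.7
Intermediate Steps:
H = 4/3 (H = 1 - ⅓*(-1) = 1 + ⅓ = 4/3 ≈ 1.3333)
E(o, R) = 169/9 (E(o, R) = (1*(1 + 2) + 4/3)² = (1*3 + 4/3)² = (3 + 4/3)² = (13/3)² = 169/9)
A = -258 (A = 2 + (6²*(-7) - 8) = 2 + (36*(-7) - 8) = 2 + (-252 - 8) = 2 - 260 = -258)
A*E(9, 2) = -258*169/9 = -14534/3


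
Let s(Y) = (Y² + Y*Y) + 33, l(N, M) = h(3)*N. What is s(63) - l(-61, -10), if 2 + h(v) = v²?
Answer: 8398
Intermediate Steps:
h(v) = -2 + v²
l(N, M) = 7*N (l(N, M) = (-2 + 3²)*N = (-2 + 9)*N = 7*N)
s(Y) = 33 + 2*Y² (s(Y) = (Y² + Y²) + 33 = 2*Y² + 33 = 33 + 2*Y²)
s(63) - l(-61, -10) = (33 + 2*63²) - 7*(-61) = (33 + 2*3969) - 1*(-427) = (33 + 7938) + 427 = 7971 + 427 = 8398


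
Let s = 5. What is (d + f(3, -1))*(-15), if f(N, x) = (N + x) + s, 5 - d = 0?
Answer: -180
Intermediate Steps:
d = 5 (d = 5 - 1*0 = 5 + 0 = 5)
f(N, x) = 5 + N + x (f(N, x) = (N + x) + 5 = 5 + N + x)
(d + f(3, -1))*(-15) = (5 + (5 + 3 - 1))*(-15) = (5 + 7)*(-15) = 12*(-15) = -180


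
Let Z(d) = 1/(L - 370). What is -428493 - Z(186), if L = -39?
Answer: -175253636/409 ≈ -4.2849e+5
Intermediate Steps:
Z(d) = -1/409 (Z(d) = 1/(-39 - 370) = 1/(-409) = -1/409)
-428493 - Z(186) = -428493 - 1*(-1/409) = -428493 + 1/409 = -175253636/409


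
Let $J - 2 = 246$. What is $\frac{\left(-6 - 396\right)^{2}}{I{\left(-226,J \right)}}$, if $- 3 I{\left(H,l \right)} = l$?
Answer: $- \frac{121203}{62} \approx -1954.9$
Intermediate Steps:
$J = 248$ ($J = 2 + 246 = 248$)
$I{\left(H,l \right)} = - \frac{l}{3}$
$\frac{\left(-6 - 396\right)^{2}}{I{\left(-226,J \right)}} = \frac{\left(-6 - 396\right)^{2}}{\left(- \frac{1}{3}\right) 248} = \frac{\left(-402\right)^{2}}{- \frac{248}{3}} = 161604 \left(- \frac{3}{248}\right) = - \frac{121203}{62}$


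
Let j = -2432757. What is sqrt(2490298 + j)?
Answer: sqrt(57541) ≈ 239.88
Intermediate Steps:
sqrt(2490298 + j) = sqrt(2490298 - 2432757) = sqrt(57541)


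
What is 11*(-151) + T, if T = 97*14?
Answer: -303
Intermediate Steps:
T = 1358
11*(-151) + T = 11*(-151) + 1358 = -1661 + 1358 = -303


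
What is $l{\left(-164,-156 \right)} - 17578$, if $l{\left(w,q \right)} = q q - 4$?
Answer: $6754$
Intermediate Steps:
$l{\left(w,q \right)} = -4 + q^{2}$ ($l{\left(w,q \right)} = q^{2} - 4 = -4 + q^{2}$)
$l{\left(-164,-156 \right)} - 17578 = \left(-4 + \left(-156\right)^{2}\right) - 17578 = \left(-4 + 24336\right) - 17578 = 24332 - 17578 = 6754$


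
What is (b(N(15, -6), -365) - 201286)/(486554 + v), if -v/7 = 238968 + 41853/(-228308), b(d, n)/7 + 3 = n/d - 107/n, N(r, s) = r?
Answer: 50368268277364/296551928948475 ≈ 0.16985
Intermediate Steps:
b(d, n) = -21 - 749/n + 7*n/d (b(d, n) = -21 + 7*(n/d - 107/n) = -21 + 7*(-107/n + n/d) = -21 + (-749/n + 7*n/d) = -21 - 749/n + 7*n/d)
v = -381907850037/228308 (v = -7*(238968 + 41853/(-228308)) = -7*(238968 + 41853*(-1/228308)) = -7*(238968 - 41853/228308) = -7*54558264291/228308 = -381907850037/228308 ≈ -1.6728e+6)
(b(N(15, -6), -365) - 201286)/(486554 + v) = ((-21 - 749/(-365) + 7*(-365)/15) - 201286)/(486554 - 381907850037/228308) = ((-21 - 749*(-1/365) + 7*(-365)*(1/15)) - 201286)/(-270823679405/228308) = ((-21 + 749/365 - 511/3) - 201286)*(-228308/270823679405) = (-207263/1095 - 201286)*(-228308/270823679405) = -220615433/1095*(-228308/270823679405) = 50368268277364/296551928948475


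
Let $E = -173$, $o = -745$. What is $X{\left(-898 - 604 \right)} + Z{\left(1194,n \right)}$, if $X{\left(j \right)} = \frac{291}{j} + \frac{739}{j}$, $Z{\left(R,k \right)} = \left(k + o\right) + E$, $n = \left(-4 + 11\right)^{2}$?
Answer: $- \frac{653134}{751} \approx -869.69$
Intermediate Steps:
$n = 49$ ($n = 7^{2} = 49$)
$Z{\left(R,k \right)} = -918 + k$ ($Z{\left(R,k \right)} = \left(k - 745\right) - 173 = \left(-745 + k\right) - 173 = -918 + k$)
$X{\left(j \right)} = \frac{1030}{j}$
$X{\left(-898 - 604 \right)} + Z{\left(1194,n \right)} = \frac{1030}{-898 - 604} + \left(-918 + 49\right) = \frac{1030}{-1502} - 869 = 1030 \left(- \frac{1}{1502}\right) - 869 = - \frac{515}{751} - 869 = - \frac{653134}{751}$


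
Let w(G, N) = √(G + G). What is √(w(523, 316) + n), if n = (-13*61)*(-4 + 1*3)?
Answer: √(793 + √1046) ≈ 28.729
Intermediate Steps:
w(G, N) = √2*√G (w(G, N) = √(2*G) = √2*√G)
n = 793 (n = -793*(-4 + 3) = -793*(-1) = 793)
√(w(523, 316) + n) = √(√2*√523 + 793) = √(√1046 + 793) = √(793 + √1046)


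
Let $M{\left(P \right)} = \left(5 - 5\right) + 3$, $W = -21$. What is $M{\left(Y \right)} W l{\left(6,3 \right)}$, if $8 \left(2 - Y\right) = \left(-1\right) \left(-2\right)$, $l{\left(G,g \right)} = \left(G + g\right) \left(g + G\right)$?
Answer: $-5103$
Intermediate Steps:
$l{\left(G,g \right)} = \left(G + g\right)^{2}$ ($l{\left(G,g \right)} = \left(G + g\right) \left(G + g\right) = \left(G + g\right)^{2}$)
$Y = \frac{7}{4}$ ($Y = 2 - \frac{\left(-1\right) \left(-2\right)}{8} = 2 - \frac{1}{4} = \frac{7}{4} \approx 1.75$)
$M{\left(P \right)} = 3$ ($M{\left(P \right)} = 0 + 3 = 3$)
$M{\left(Y \right)} W l{\left(6,3 \right)} = 3 \left(-21\right) \left(6 + 3\right)^{2} = - 63 \cdot 9^{2} = \left(-63\right) 81 = -5103$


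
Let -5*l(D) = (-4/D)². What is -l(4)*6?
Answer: 6/5 ≈ 1.2000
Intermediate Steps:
l(D) = -16/(5*D²) (l(D) = -16/D²/5 = -16/(5*D²))
-l(4)*6 = -(-16)/(5*4²)*6 = -(-16)/(5*16)*6 = -1*(-⅕)*6 = (⅕)*6 = 6/5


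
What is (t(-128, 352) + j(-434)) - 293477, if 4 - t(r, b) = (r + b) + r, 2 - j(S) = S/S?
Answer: -293568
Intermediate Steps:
j(S) = 1 (j(S) = 2 - S/S = 2 - 1*1 = 2 - 1 = 1)
t(r, b) = 4 - b - 2*r (t(r, b) = 4 - ((r + b) + r) = 4 - ((b + r) + r) = 4 - (b + 2*r) = 4 + (-b - 2*r) = 4 - b - 2*r)
(t(-128, 352) + j(-434)) - 293477 = ((4 - 1*352 - 2*(-128)) + 1) - 293477 = ((4 - 352 + 256) + 1) - 293477 = (-92 + 1) - 293477 = -91 - 293477 = -293568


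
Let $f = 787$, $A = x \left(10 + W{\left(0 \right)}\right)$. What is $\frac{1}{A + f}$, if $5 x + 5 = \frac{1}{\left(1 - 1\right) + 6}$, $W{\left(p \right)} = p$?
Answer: $\frac{3}{2332} \approx 0.0012864$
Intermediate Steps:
$x = - \frac{29}{30}$ ($x = -1 + \frac{1}{5 \left(\left(1 - 1\right) + 6\right)} = -1 + \frac{1}{5 \left(0 + 6\right)} = -1 + \frac{1}{5 \cdot 6} = -1 + \frac{1}{5} \cdot \frac{1}{6} = -1 + \frac{1}{30} = - \frac{29}{30} \approx -0.96667$)
$A = - \frac{29}{3}$ ($A = - \frac{29 \left(10 + 0\right)}{30} = \left(- \frac{29}{30}\right) 10 = - \frac{29}{3} \approx -9.6667$)
$\frac{1}{A + f} = \frac{1}{- \frac{29}{3} + 787} = \frac{1}{\frac{2332}{3}} = \frac{3}{2332}$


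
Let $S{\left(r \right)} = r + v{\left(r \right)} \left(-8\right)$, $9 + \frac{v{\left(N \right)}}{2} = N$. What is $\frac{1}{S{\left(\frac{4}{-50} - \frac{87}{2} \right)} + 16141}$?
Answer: $\frac{10}{169387} \approx 5.9036 \cdot 10^{-5}$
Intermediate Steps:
$v{\left(N \right)} = -18 + 2 N$
$S{\left(r \right)} = 144 - 15 r$ ($S{\left(r \right)} = r + \left(-18 + 2 r\right) \left(-8\right) = r - \left(-144 + 16 r\right) = 144 - 15 r$)
$\frac{1}{S{\left(\frac{4}{-50} - \frac{87}{2} \right)} + 16141} = \frac{1}{\left(144 - 15 \left(\frac{4}{-50} - \frac{87}{2}\right)\right) + 16141} = \frac{1}{\left(144 - 15 \left(4 \left(- \frac{1}{50}\right) - \frac{87}{2}\right)\right) + 16141} = \frac{1}{\left(144 - 15 \left(- \frac{2}{25} - \frac{87}{2}\right)\right) + 16141} = \frac{1}{\left(144 - - \frac{6537}{10}\right) + 16141} = \frac{1}{\left(144 + \frac{6537}{10}\right) + 16141} = \frac{1}{\frac{7977}{10} + 16141} = \frac{1}{\frac{169387}{10}} = \frac{10}{169387}$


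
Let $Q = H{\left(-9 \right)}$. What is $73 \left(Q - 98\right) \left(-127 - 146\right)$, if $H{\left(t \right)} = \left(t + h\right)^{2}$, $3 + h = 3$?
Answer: $338793$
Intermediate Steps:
$h = 0$ ($h = -3 + 3 = 0$)
$H{\left(t \right)} = t^{2}$ ($H{\left(t \right)} = \left(t + 0\right)^{2} = t^{2}$)
$Q = 81$ ($Q = \left(-9\right)^{2} = 81$)
$73 \left(Q - 98\right) \left(-127 - 146\right) = 73 \left(81 - 98\right) \left(-127 - 146\right) = 73 \left(\left(-17\right) \left(-273\right)\right) = 73 \cdot 4641 = 338793$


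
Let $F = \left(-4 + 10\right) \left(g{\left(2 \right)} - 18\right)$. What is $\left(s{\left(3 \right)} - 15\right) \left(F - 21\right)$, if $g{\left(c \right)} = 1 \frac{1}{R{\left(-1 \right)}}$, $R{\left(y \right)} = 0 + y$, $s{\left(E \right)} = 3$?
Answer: $1620$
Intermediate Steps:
$R{\left(y \right)} = y$
$g{\left(c \right)} = -1$ ($g{\left(c \right)} = 1 \frac{1}{-1} = 1 \left(-1\right) = -1$)
$F = -114$ ($F = \left(-4 + 10\right) \left(-1 - 18\right) = 6 \left(-19\right) = -114$)
$\left(s{\left(3 \right)} - 15\right) \left(F - 21\right) = \left(3 - 15\right) \left(-114 - 21\right) = \left(3 - 15\right) \left(-135\right) = \left(-12\right) \left(-135\right) = 1620$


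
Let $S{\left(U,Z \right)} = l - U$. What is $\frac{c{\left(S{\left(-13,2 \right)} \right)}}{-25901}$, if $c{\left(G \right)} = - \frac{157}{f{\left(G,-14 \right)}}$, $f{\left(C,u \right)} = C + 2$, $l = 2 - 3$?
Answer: $\frac{157}{362614} \approx 0.00043297$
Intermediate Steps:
$l = -1$
$f{\left(C,u \right)} = 2 + C$
$S{\left(U,Z \right)} = -1 - U$
$c{\left(G \right)} = - \frac{157}{2 + G}$
$\frac{c{\left(S{\left(-13,2 \right)} \right)}}{-25901} = \frac{\left(-157\right) \frac{1}{2 - -12}}{-25901} = - \frac{157}{2 + \left(-1 + 13\right)} \left(- \frac{1}{25901}\right) = - \frac{157}{2 + 12} \left(- \frac{1}{25901}\right) = - \frac{157}{14} \left(- \frac{1}{25901}\right) = \left(-157\right) \frac{1}{14} \left(- \frac{1}{25901}\right) = \left(- \frac{157}{14}\right) \left(- \frac{1}{25901}\right) = \frac{157}{362614}$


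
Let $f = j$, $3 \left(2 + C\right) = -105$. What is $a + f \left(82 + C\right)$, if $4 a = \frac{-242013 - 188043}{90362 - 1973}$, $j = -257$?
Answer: $- \frac{113591811}{9821} \approx -11566.0$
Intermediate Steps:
$C = -37$ ($C = -2 + \frac{1}{3} \left(-105\right) = -2 - 35 = -37$)
$f = -257$
$a = - \frac{11946}{9821}$ ($a = \frac{\left(-242013 - 188043\right) \frac{1}{90362 - 1973}}{4} = \frac{\left(-430056\right) \frac{1}{88389}}{4} = \frac{1}{4} \left(- \frac{47784}{9821}\right) = - \frac{11946}{9821} \approx -1.2164$)
$a + f \left(82 + C\right) = - \frac{11946}{9821} - 257 \left(82 - 37\right) = - \frac{11946}{9821} - 11565 = - \frac{113591811}{9821}$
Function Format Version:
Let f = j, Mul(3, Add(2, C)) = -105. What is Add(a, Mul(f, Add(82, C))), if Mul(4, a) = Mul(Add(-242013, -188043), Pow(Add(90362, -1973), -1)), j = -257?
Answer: Rational(-113591811, 9821) ≈ -11566.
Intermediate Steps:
C = -37 (C = Add(-2, Mul(Rational(1, 3), -105)) = Add(-2, -35) = -37)
f = -257
a = Rational(-11946, 9821) (a = Mul(Rational(1, 4), Mul(Add(-242013, -188043), Pow(Add(90362, -1973), -1))) = Mul(Rational(1, 4), Mul(-430056, Pow(88389, -1))) = Mul(Rational(1, 4), Mul(-430056, Rational(1, 88389))) = Mul(Rational(1, 4), Rational(-47784, 9821)) = Rational(-11946, 9821) ≈ -1.2164)
Add(a, Mul(f, Add(82, C))) = Add(Rational(-11946, 9821), Mul(-257, Add(82, -37))) = Add(Rational(-11946, 9821), Mul(-257, 45)) = Add(Rational(-11946, 9821), -11565) = Rational(-113591811, 9821)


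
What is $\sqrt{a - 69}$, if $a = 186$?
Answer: $3 \sqrt{13} \approx 10.817$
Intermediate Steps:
$\sqrt{a - 69} = \sqrt{186 - 69} = \sqrt{117} = 3 \sqrt{13}$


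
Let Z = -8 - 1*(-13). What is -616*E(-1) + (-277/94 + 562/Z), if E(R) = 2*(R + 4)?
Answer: -1685677/470 ≈ -3586.5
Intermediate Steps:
Z = 5 (Z = -8 + 13 = 5)
E(R) = 8 + 2*R (E(R) = 2*(4 + R) = 8 + 2*R)
-616*E(-1) + (-277/94 + 562/Z) = -616*(8 + 2*(-1)) + (-277/94 + 562/5) = -616*(8 - 2) + (-277*1/94 + 562*(⅕)) = -616*6 + (-277/94 + 562/5) = -3696 + 51443/470 = -1685677/470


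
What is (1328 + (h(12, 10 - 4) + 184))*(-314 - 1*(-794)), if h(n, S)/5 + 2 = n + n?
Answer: 778560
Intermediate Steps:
h(n, S) = -10 + 10*n (h(n, S) = -10 + 5*(n + n) = -10 + 5*(2*n) = -10 + 10*n)
(1328 + (h(12, 10 - 4) + 184))*(-314 - 1*(-794)) = (1328 + ((-10 + 10*12) + 184))*(-314 - 1*(-794)) = (1328 + ((-10 + 120) + 184))*(-314 + 794) = (1328 + (110 + 184))*480 = (1328 + 294)*480 = 1622*480 = 778560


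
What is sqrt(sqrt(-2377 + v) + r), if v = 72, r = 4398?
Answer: sqrt(4398 + I*sqrt(2305)) ≈ 66.318 + 0.362*I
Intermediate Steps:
sqrt(sqrt(-2377 + v) + r) = sqrt(sqrt(-2377 + 72) + 4398) = sqrt(sqrt(-2305) + 4398) = sqrt(I*sqrt(2305) + 4398) = sqrt(4398 + I*sqrt(2305))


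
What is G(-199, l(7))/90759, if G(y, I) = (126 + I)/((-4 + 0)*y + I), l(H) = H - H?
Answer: 21/12040694 ≈ 1.7441e-6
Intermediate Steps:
l(H) = 0
G(y, I) = (126 + I)/(I - 4*y) (G(y, I) = (126 + I)/(-4*y + I) = (126 + I)/(I - 4*y))
G(-199, l(7))/90759 = ((126 + 0)/(0 - 4*(-199)))/90759 = (126/(0 + 796))*(1/90759) = (126/796)*(1/90759) = ((1/796)*126)*(1/90759) = (63/398)*(1/90759) = 21/12040694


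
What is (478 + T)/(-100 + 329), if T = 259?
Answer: 737/229 ≈ 3.2183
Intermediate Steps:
(478 + T)/(-100 + 329) = (478 + 259)/(-100 + 329) = 737/229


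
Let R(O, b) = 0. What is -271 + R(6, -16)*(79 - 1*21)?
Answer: -271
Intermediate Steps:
-271 + R(6, -16)*(79 - 1*21) = -271 + 0*(79 - 1*21) = -271 + 0*(79 - 21) = -271 + 0*58 = -271 + 0 = -271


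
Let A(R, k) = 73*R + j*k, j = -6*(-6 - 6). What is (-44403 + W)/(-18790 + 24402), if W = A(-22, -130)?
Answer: -55369/5612 ≈ -9.8662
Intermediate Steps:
j = 72 (j = -6*(-12) = 72)
A(R, k) = 72*k + 73*R (A(R, k) = 73*R + 72*k = 72*k + 73*R)
W = -10966 (W = 72*(-130) + 73*(-22) = -9360 - 1606 = -10966)
(-44403 + W)/(-18790 + 24402) = (-44403 - 10966)/(-18790 + 24402) = -55369/5612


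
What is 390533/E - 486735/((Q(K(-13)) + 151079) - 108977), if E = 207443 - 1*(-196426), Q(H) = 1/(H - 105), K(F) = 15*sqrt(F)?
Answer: -105797368353853218352/9986654500083760089 - 7301025*I*sqrt(13)/24727459894381 ≈ -10.594 - 1.0646e-6*I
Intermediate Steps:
Q(H) = 1/(-105 + H)
E = 403869 (E = 207443 + 196426 = 403869)
390533/E - 486735/((Q(K(-13)) + 151079) - 108977) = 390533/403869 - 486735/((1/(-105 + 15*sqrt(-13)) + 151079) - 108977) = 390533*(1/403869) - 486735/((1/(-105 + 15*(I*sqrt(13))) + 151079) - 108977) = 390533/403869 - 486735/((1/(-105 + 15*I*sqrt(13)) + 151079) - 108977) = 390533/403869 - 486735/((151079 + 1/(-105 + 15*I*sqrt(13))) - 108977) = 390533/403869 - 486735/(42102 + 1/(-105 + 15*I*sqrt(13)))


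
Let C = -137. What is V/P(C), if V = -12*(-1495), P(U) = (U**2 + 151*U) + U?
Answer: -1196/137 ≈ -8.7299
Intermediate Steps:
P(U) = U**2 + 152*U
V = 17940
V/P(C) = 17940/((-137*(152 - 137))) = 17940/((-137*15)) = 17940/(-2055) = 17940*(-1/2055) = -1196/137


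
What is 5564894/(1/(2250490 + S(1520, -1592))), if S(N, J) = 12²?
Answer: 12524539642796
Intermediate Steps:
S(N, J) = 144
5564894/(1/(2250490 + S(1520, -1592))) = 5564894/(1/(2250490 + 144)) = 5564894/(1/2250634) = 5564894*2250634 = 12524539642796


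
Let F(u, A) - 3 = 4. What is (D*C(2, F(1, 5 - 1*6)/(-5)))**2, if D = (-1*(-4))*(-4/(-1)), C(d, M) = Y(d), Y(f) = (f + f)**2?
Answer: 65536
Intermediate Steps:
F(u, A) = 7 (F(u, A) = 3 + 4 = 7)
Y(f) = 4*f**2 (Y(f) = (2*f)**2 = 4*f**2)
C(d, M) = 4*d**2
D = 16 (D = 4*(-4*(-1)) = 4*4 = 16)
(D*C(2, F(1, 5 - 1*6)/(-5)))**2 = (16*(4*2**2))**2 = (16*(4*4))**2 = (16*16)**2 = 256**2 = 65536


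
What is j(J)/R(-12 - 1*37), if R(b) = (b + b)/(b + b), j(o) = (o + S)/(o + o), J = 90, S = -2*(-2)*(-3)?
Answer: 13/30 ≈ 0.43333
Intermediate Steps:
S = -12 (S = 4*(-3) = -12)
j(o) = (-12 + o)/(2*o) (j(o) = (o - 12)/(o + o) = (-12 + o)/((2*o)) = (-12 + o)*(1/(2*o)) = (-12 + o)/(2*o))
R(b) = 1 (R(b) = (2*b)/((2*b)) = (2*b)*(1/(2*b)) = 1)
j(J)/R(-12 - 1*37) = ((½)*(-12 + 90)/90)/1 = ((½)*(1/90)*78)*1 = (13/30)*1 = 13/30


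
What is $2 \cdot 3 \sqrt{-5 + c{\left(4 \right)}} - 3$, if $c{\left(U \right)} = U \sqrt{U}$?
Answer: $-3 + 6 \sqrt{3} \approx 7.3923$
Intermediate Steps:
$c{\left(U \right)} = U^{\frac{3}{2}}$
$2 \cdot 3 \sqrt{-5 + c{\left(4 \right)}} - 3 = 2 \cdot 3 \sqrt{-5 + 4^{\frac{3}{2}}} - 3 = 6 \sqrt{-5 + 8} - 3 = 6 \sqrt{3} - 3 = -3 + 6 \sqrt{3}$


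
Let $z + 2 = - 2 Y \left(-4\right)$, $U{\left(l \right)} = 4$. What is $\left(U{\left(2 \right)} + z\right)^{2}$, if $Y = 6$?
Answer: $2500$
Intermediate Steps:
$z = 46$ ($z = -2 + \left(-2\right) 6 \left(-4\right) = -2 - -48 = -2 + 48 = 46$)
$\left(U{\left(2 \right)} + z\right)^{2} = \left(4 + 46\right)^{2} = 50^{2} = 2500$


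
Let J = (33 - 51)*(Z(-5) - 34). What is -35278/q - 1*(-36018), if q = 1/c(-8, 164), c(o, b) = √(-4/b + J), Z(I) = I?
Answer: 36018 - 35278*√1180021/41 ≈ -8.9867e+5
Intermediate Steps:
J = 702 (J = (33 - 51)*(-5 - 34) = -18*(-39) = 702)
c(o, b) = √(702 - 4/b) (c(o, b) = √(-4/b + 702) = √(702 - 4/b))
q = √1180021/28781 (q = 1/(√(702 - 4/164)) = 1/(√(702 - 4*1/164)) = 1/(√(702 - 1/41)) = 1/(√(28781/41)) = 1/(√1180021/41) = √1180021/28781 ≈ 0.037743)
-35278/q - 1*(-36018) = -35278*√1180021/41 - 1*(-36018) = -35278*√1180021/41 + 36018 = 36018 - 35278*√1180021/41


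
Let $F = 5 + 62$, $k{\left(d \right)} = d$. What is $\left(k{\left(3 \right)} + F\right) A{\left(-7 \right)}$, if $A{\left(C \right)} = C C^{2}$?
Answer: $-24010$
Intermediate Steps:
$F = 67$
$A{\left(C \right)} = C^{3}$
$\left(k{\left(3 \right)} + F\right) A{\left(-7 \right)} = \left(3 + 67\right) \left(-7\right)^{3} = 70 \left(-343\right) = -24010$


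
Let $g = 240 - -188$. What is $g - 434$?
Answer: $-6$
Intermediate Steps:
$g = 428$ ($g = 240 + 188 = 428$)
$g - 434 = 428 - 434 = -6$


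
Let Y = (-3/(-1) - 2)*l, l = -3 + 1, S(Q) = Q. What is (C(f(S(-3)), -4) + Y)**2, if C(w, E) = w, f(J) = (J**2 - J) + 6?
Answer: 256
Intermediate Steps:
f(J) = 6 + J**2 - J
l = -2
Y = -2 (Y = (-3/(-1) - 2)*(-2) = (-3*(-1) - 2)*(-2) = (3 - 2)*(-2) = 1*(-2) = -2)
(C(f(S(-3)), -4) + Y)**2 = ((6 + (-3)**2 - 1*(-3)) - 2)**2 = ((6 + 9 + 3) - 2)**2 = (18 - 2)**2 = 16**2 = 256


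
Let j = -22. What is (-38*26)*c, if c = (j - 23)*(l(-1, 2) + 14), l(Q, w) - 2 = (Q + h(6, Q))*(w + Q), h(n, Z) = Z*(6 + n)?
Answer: 133380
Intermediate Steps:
l(Q, w) = 2 + 13*Q*(Q + w) (l(Q, w) = 2 + (Q + Q*(6 + 6))*(w + Q) = 2 + (Q + Q*12)*(Q + w) = 2 + (Q + 12*Q)*(Q + w) = 2 + (13*Q)*(Q + w) = 2 + 13*Q*(Q + w))
c = -135 (c = (-22 - 23)*((2 + 13*(-1)**2 + 13*(-1)*2) + 14) = -45*((2 + 13*1 - 26) + 14) = -45*((2 + 13 - 26) + 14) = -45*(-11 + 14) = -45*3 = -135)
(-38*26)*c = -38*26*(-135) = -988*(-135) = 133380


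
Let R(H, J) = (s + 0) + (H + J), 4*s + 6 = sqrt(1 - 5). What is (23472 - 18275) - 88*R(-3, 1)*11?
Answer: 8585 - 484*I ≈ 8585.0 - 484.0*I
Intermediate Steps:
s = -3/2 + I/2 (s = -3/2 + sqrt(1 - 5)/4 = -3/2 + sqrt(-4)/4 = -3/2 + (2*I)/4 = -3/2 + I/2 ≈ -1.5 + 0.5*I)
R(H, J) = -3/2 + H + J + I/2 (R(H, J) = ((-3/2 + I/2) + 0) + (H + J) = (-3/2 + I/2) + (H + J) = -3/2 + H + J + I/2)
(23472 - 18275) - 88*R(-3, 1)*11 = (23472 - 18275) - 88*(-3/2 - 3 + 1 + I/2)*11 = 5197 - 88*(-7/2 + I/2)*11 = 5197 + (308 - 44*I)*11 = 5197 + (3388 - 484*I) = 8585 - 484*I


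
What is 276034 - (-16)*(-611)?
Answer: 266258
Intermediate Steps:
276034 - (-16)*(-611) = 276034 - 1*9776 = 276034 - 9776 = 266258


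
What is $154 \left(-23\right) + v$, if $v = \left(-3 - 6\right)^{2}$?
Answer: $-3461$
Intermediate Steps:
$v = 81$ ($v = \left(-9\right)^{2} = 81$)
$154 \left(-23\right) + v = 154 \left(-23\right) + 81 = -3542 + 81 = -3461$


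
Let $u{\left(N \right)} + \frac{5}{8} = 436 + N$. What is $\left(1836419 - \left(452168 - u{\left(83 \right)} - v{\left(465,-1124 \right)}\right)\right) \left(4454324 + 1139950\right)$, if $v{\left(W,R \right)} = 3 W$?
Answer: $\frac{31018333291155}{4} \approx 7.7546 \cdot 10^{12}$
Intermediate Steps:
$u{\left(N \right)} = \frac{3483}{8} + N$ ($u{\left(N \right)} = - \frac{5}{8} + \left(436 + N\right) = \frac{3483}{8} + N$)
$\left(1836419 - \left(452168 - u{\left(83 \right)} - v{\left(465,-1124 \right)}\right)\right) \left(4454324 + 1139950\right) = \left(1836419 + \left(\left(\left(\frac{3483}{8} + 83\right) + 3 \cdot 465\right) - 452168\right)\right) \left(4454324 + 1139950\right) = \left(1836419 + \left(\left(\frac{4147}{8} + 1395\right) - 452168\right)\right) 5594274 = \left(1836419 + \left(\frac{15307}{8} - 452168\right)\right) 5594274 = \left(1836419 - \frac{3602037}{8}\right) 5594274 = \frac{11089315}{8} \cdot 5594274 = \frac{31018333291155}{4}$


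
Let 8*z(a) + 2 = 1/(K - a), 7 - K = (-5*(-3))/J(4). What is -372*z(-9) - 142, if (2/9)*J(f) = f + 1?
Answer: -4787/92 ≈ -52.033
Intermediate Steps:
J(f) = 9/2 + 9*f/2 (J(f) = 9*(f + 1)/2 = 9*(1 + f)/2 = 9/2 + 9*f/2)
K = 19/3 (K = 7 - (-5*(-3))/(9/2 + (9/2)*4) = 7 - 15/(9/2 + 18) = 7 - 15/45/2 = 7 - 15*2/45 = 7 - 1*⅔ = 7 - ⅔ = 19/3 ≈ 6.3333)
z(a) = -¼ + 1/(8*(19/3 - a))
-372*z(-9) - 142 = -93*(35 - 6*(-9))/(2*(-19 + 3*(-9))) - 142 = -93*(35 + 54)/(2*(-19 - 27)) - 142 = -93*89/(2*(-46)) - 142 = -93*(-1)*89/(2*46) - 142 = -372*(-89/368) - 142 = 8277/92 - 142 = -4787/92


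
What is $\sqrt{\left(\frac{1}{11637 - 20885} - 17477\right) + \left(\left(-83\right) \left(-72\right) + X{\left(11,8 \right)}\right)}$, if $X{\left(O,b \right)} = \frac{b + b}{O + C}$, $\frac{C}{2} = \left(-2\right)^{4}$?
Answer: $\frac{3 i \sqrt{43701241506}}{5848} \approx 107.24 i$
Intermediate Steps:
$C = 32$ ($C = 2 \left(-2\right)^{4} = 2 \cdot 16 = 32$)
$X{\left(O,b \right)} = \frac{2 b}{32 + O}$ ($X{\left(O,b \right)} = \frac{b + b}{O + 32} = \frac{2 b}{32 + O}$)
$\sqrt{\left(\frac{1}{11637 - 20885} - 17477\right) + \left(\left(-83\right) \left(-72\right) + X{\left(11,8 \right)}\right)} = \sqrt{\left(\frac{1}{11637 - 20885} - 17477\right) + \left(\left(-83\right) \left(-72\right) + 2 \cdot 8 \frac{1}{32 + 11}\right)} = \sqrt{\left(\frac{1}{11637 - 20885} - 17477\right) + \left(5976 + 2 \cdot 8 \cdot \frac{1}{43}\right)} = \sqrt{\left(\frac{1}{-9248} - 17477\right) + \left(5976 + 2 \cdot 8 \cdot \frac{1}{43}\right)} = \sqrt{\left(- \frac{1}{9248} - 17477\right) + \left(5976 + \frac{16}{43}\right)} = \sqrt{- \frac{161627297}{9248} + \frac{256984}{43}} = \sqrt{- \frac{4573385739}{397664}} = \frac{3 i \sqrt{43701241506}}{5848}$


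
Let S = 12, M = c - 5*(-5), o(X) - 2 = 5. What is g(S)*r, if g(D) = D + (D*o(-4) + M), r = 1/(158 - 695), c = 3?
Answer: -124/537 ≈ -0.23091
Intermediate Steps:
o(X) = 7 (o(X) = 2 + 5 = 7)
M = 28 (M = 3 - 5*(-5) = 3 + 25 = 28)
r = -1/537 (r = 1/(-537) = -1/537 ≈ -0.0018622)
g(D) = 28 + 8*D (g(D) = D + (D*7 + 28) = D + (7*D + 28) = D + (28 + 7*D) = 28 + 8*D)
g(S)*r = (28 + 8*12)*(-1/537) = (28 + 96)*(-1/537) = 124*(-1/537) = -124/537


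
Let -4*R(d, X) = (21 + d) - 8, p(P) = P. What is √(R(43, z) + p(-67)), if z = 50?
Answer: 9*I ≈ 9.0*I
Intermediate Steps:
R(d, X) = -13/4 - d/4 (R(d, X) = -((21 + d) - 8)/4 = -(13 + d)/4 = -13/4 - d/4)
√(R(43, z) + p(-67)) = √((-13/4 - ¼*43) - 67) = √((-13/4 - 43/4) - 67) = √(-14 - 67) = √(-81) = 9*I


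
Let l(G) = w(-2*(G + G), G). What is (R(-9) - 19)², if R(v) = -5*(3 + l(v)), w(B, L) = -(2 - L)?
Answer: 441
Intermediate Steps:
w(B, L) = -2 + L
l(G) = -2 + G
R(v) = -5 - 5*v (R(v) = -5*(3 + (-2 + v)) = -5*(1 + v) = -5 - 5*v)
(R(-9) - 19)² = ((-5 - 5*(-9)) - 19)² = ((-5 + 45) - 19)² = (40 - 19)² = 21² = 441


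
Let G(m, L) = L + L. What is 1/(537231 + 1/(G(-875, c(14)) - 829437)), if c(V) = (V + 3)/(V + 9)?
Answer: 19077017/10248764919904 ≈ 1.8614e-6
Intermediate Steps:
c(V) = (3 + V)/(9 + V)
G(m, L) = 2*L
1/(537231 + 1/(G(-875, c(14)) - 829437)) = 1/(537231 + 1/(2*((3 + 14)/(9 + 14)) - 829437)) = 1/(537231 + 1/(2*(17/23) - 829437)) = 1/(537231 + 1/(34/23 - 829437)) = 1/(537231 + 1/(-19077017/23)) = 1/(537231 - 23/19077017) = 1/(10248764919904/19077017) = 19077017/10248764919904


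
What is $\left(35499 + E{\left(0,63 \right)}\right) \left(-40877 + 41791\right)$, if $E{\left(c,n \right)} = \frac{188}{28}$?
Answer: $\frac{227165560}{7} \approx 3.2452 \cdot 10^{7}$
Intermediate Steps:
$E{\left(c,n \right)} = \frac{47}{7}$ ($E{\left(c,n \right)} = 188 \cdot \frac{1}{28} = \frac{47}{7}$)
$\left(35499 + E{\left(0,63 \right)}\right) \left(-40877 + 41791\right) = \left(35499 + \frac{47}{7}\right) \left(-40877 + 41791\right) = \frac{248540}{7} \cdot 914 = \frac{227165560}{7}$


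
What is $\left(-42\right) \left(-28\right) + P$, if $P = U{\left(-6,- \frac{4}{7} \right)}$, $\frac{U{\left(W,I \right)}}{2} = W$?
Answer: $1164$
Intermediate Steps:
$U{\left(W,I \right)} = 2 W$
$P = -12$ ($P = 2 \left(-6\right) = -12$)
$\left(-42\right) \left(-28\right) + P = \left(-42\right) \left(-28\right) - 12 = 1176 - 12 = 1164$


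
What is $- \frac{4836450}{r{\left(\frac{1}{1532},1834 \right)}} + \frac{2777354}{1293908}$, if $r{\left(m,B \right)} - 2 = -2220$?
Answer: $\frac{1566020379443}{717471986} \approx 2182.7$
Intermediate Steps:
$r{\left(m,B \right)} = -2218$ ($r{\left(m,B \right)} = 2 - 2220 = -2218$)
$- \frac{4836450}{r{\left(\frac{1}{1532},1834 \right)}} + \frac{2777354}{1293908} = - \frac{4836450}{-2218} + \frac{2777354}{1293908} = \left(-4836450\right) \left(- \frac{1}{2218}\right) + 2777354 \cdot \frac{1}{1293908} = \frac{2418225}{1109} + \frac{1388677}{646954} = \frac{1566020379443}{717471986}$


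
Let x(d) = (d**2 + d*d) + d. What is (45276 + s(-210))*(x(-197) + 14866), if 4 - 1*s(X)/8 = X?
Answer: 4336381556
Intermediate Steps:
s(X) = 32 - 8*X
x(d) = d + 2*d**2 (x(d) = (d**2 + d**2) + d = 2*d**2 + d = d + 2*d**2)
(45276 + s(-210))*(x(-197) + 14866) = (45276 + (32 - 8*(-210)))*(-197*(1 + 2*(-197)) + 14866) = (45276 + (32 + 1680))*(-197*(1 - 394) + 14866) = (45276 + 1712)*(-197*(-393) + 14866) = 46988*(77421 + 14866) = 46988*92287 = 4336381556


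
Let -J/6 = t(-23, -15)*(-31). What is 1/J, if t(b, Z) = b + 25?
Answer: 1/372 ≈ 0.0026882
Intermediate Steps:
t(b, Z) = 25 + b
J = 372 (J = -6*(25 - 23)*(-31) = -12*(-31) = -6*(-62) = 372)
1/J = 1/372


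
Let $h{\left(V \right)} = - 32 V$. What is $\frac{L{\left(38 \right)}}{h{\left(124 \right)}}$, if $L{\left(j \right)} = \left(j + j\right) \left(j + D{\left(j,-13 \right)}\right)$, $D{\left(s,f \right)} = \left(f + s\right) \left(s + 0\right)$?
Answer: $- \frac{4693}{248} \approx -18.923$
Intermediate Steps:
$D{\left(s,f \right)} = s \left(f + s\right)$ ($D{\left(s,f \right)} = \left(f + s\right) s = s \left(f + s\right)$)
$L{\left(j \right)} = 2 j \left(j + j \left(-13 + j\right)\right)$ ($L{\left(j \right)} = \left(j + j\right) \left(j + j \left(-13 + j\right)\right) = 2 j \left(j + j \left(-13 + j\right)\right)$)
$\frac{L{\left(38 \right)}}{h{\left(124 \right)}} = \frac{2 \cdot 38^{2} \left(-12 + 38\right)}{\left(-32\right) 124} = \frac{2 \cdot 1444 \cdot 26}{-3968} = 75088 \left(- \frac{1}{3968}\right) = - \frac{4693}{248}$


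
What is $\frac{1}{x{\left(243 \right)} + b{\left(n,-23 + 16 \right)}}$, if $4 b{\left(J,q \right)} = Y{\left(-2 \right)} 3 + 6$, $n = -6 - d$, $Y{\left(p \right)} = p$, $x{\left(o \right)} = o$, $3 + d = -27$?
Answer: $\frac{1}{243} \approx 0.0041152$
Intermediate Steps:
$d = -30$ ($d = -3 - 27 = -30$)
$n = 24$ ($n = -6 - -30 = -6 + 30 = 24$)
$b{\left(J,q \right)} = 0$ ($b{\left(J,q \right)} = \frac{\left(-2\right) 3 + 6}{4} = \frac{-6 + 6}{4} = \frac{1}{4} \cdot 0 = 0$)
$\frac{1}{x{\left(243 \right)} + b{\left(n,-23 + 16 \right)}} = \frac{1}{243 + 0} = \frac{1}{243}$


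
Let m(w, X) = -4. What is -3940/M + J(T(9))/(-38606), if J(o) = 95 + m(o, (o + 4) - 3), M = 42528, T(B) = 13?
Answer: -19497211/205229496 ≈ -0.095002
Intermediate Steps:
J(o) = 91 (J(o) = 95 - 4 = 91)
-3940/M + J(T(9))/(-38606) = -3940/42528 + 91/(-38606) = -3940*1/42528 + 91*(-1/38606) = -985/10632 - 91/38606 = -19497211/205229496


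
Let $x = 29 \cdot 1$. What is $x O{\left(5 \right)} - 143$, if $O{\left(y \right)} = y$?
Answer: $2$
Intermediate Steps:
$x = 29$
$x O{\left(5 \right)} - 143 = 29 \cdot 5 - 143 = 145 - 143 = 2$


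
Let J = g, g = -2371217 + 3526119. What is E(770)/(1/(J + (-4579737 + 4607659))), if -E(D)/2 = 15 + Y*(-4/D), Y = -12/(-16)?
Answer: -13658068728/385 ≈ -3.5476e+7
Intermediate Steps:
Y = ¾ (Y = -12*(-1/16) = ¾ ≈ 0.75000)
E(D) = -30 + 6/D (E(D) = -2*(15 + 3*(-4/D)/4) = -2*(15 - 3/D) = -30 + 6/D)
g = 1154902
J = 1154902
E(770)/(1/(J + (-4579737 + 4607659))) = (-30 + 6/770)/(1/(1154902 + (-4579737 + 4607659))) = (-30 + 6*(1/770))/(1/(1154902 + 27922)) = (-30 + 3/385)/(1/1182824) = -11547/(385*1/1182824) = -11547/385*1182824 = -13658068728/385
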